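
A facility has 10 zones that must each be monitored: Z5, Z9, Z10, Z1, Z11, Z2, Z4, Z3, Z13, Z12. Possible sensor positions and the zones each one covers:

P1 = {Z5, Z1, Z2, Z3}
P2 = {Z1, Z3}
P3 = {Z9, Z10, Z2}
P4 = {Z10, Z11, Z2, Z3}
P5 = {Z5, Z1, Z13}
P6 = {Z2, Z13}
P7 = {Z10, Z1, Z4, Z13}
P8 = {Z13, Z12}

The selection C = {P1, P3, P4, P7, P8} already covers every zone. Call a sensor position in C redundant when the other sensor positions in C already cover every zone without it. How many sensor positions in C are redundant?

Drop P1: Z5 uncovered — not redundant.
Drop P3: Z9 uncovered — not redundant.
Drop P4: Z11 uncovered — not redundant.
Drop P7: Z4 uncovered — not redundant.
Drop P8: Z12 uncovered — not redundant.
None of the sensor positions in C is redundant.

0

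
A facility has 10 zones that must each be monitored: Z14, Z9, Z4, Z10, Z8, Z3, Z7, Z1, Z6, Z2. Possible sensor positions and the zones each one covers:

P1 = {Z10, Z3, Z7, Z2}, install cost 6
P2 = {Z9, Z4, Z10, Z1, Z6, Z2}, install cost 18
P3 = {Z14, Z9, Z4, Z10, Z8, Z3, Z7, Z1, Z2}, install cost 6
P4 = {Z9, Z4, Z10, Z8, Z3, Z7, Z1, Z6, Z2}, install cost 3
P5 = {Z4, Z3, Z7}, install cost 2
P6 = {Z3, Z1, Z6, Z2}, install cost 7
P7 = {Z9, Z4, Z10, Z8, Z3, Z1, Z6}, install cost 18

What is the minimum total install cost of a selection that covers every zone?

9

P3, P4 cover every zone at install cost 6 + 3 = 9.
Any cover uses at least 2 sensor positions; among all covering selections none totals below 9.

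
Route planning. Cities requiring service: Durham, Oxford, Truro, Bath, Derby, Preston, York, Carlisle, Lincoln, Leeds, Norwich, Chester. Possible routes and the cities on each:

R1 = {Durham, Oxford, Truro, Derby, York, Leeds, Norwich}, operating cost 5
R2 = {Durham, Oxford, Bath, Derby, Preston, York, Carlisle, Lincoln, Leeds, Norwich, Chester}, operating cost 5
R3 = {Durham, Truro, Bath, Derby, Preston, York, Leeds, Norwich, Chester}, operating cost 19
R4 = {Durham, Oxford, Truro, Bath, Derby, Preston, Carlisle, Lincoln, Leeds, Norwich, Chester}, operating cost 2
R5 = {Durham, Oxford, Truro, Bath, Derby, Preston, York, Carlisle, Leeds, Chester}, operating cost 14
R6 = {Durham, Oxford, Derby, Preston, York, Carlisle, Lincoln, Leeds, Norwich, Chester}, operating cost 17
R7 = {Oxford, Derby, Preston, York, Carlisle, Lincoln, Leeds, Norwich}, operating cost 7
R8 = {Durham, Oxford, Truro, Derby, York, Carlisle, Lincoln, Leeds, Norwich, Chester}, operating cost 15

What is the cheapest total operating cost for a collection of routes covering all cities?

R1, R4 cover every city at operating cost 5 + 2 = 7.
Any cover uses at least 2 routes; among all covering selections none totals below 7.

7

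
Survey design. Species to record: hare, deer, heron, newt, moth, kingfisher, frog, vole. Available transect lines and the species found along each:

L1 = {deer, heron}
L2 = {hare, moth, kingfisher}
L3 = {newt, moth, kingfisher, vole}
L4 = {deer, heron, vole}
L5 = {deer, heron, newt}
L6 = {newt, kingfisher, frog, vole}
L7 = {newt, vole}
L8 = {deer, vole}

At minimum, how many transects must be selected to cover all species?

3

L1, L2, L6 together cover {hare, deer, heron, newt, moth, kingfisher, frog, vole} — every species.
No 2 of the 8 transects cover everything (all 28 pairs fall short), so 3 is minimum.
Greedy (largest uncovered first) would take L3, L1, L2, L6 — 4 transects — but 3 suffice.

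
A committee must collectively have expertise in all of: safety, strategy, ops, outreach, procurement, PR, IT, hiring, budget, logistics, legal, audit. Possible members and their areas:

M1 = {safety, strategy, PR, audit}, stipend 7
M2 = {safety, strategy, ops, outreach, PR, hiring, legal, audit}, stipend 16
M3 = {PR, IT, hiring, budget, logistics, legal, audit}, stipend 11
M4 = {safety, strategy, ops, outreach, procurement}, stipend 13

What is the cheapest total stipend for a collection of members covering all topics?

M3, M4 cover every topic at stipend 11 + 13 = 24.
Any cover uses at least 2 members; among all covering selections none totals below 24.

24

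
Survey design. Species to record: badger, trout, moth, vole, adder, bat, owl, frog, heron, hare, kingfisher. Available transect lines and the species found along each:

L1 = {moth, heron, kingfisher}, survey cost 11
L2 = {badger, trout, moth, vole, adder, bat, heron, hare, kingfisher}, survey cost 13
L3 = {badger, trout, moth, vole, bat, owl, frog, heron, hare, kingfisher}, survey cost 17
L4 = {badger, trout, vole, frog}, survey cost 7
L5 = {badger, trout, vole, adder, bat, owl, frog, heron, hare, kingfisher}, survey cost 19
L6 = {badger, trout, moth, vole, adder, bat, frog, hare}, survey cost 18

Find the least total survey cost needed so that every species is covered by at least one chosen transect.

30

L1, L5 cover every species at survey cost 11 + 19 = 30.
Any cover uses at least 2 transects; among all covering selections none totals below 30.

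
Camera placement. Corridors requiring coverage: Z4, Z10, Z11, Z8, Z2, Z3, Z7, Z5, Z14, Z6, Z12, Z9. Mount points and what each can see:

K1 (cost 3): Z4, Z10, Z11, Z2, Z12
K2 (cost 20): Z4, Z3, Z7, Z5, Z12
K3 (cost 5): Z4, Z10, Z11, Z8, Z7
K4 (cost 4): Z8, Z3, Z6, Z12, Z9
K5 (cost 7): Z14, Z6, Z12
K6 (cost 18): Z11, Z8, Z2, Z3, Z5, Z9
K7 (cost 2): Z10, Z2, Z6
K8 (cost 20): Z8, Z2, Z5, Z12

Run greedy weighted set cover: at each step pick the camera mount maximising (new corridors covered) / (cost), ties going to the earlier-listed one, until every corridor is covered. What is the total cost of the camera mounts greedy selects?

37

Pick 1: K1 adds 5 new (Z4, Z10, Z11, Z2, Z12) at cost 3 (ratio 5/3).
Pick 2: K4 adds 4 new (Z8, Z3, Z6, Z9) at cost 4 (ratio 4/4).
Pick 3: K3 adds 1 new (Z7) at cost 5 (ratio 1/5).
Pick 4: K5 adds 1 new (Z14) at cost 7 (ratio 1/7).
Pick 5: K6 adds 1 new (Z5) at cost 18 (ratio 1/18).
Greedy total cost: 3 + 4 + 5 + 7 + 18 = 37. (The true optimum is 30, so greedy overshoots here.)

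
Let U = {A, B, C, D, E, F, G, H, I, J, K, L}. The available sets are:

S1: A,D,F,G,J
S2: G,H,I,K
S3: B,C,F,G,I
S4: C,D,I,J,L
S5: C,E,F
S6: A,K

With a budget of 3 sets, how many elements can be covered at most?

10

Choosing S1, S2, S3 covers {A, B, C, D, F, G, H, I, J, K} — 10 elements.
No choice of 3 sets does better; here E, L are left uncovered.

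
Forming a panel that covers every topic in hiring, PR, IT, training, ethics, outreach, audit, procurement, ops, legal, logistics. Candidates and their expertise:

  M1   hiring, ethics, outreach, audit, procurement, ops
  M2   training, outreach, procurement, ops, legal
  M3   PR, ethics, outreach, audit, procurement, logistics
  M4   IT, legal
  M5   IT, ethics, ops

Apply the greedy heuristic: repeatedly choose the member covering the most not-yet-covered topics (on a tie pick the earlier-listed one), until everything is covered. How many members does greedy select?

4

Pick 1: M1 covers 6 new topics (hiring, ethics, outreach, audit, procurement, ops).
Pick 2: M2 covers 2 new topics (training, legal).
Pick 3: M3 covers 2 new topics (PR, logistics).
Pick 4: M4 covers 1 new topics (IT).
Greedy uses 4 members.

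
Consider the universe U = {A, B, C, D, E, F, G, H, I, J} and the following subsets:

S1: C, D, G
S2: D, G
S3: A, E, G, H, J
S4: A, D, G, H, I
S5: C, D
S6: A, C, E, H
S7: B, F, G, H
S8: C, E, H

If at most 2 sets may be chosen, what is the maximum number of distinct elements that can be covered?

Choosing S1, S3 covers {A, C, D, E, G, H, J} — 7 elements.
No choice of 2 sets does better; here B, F, I are left uncovered.

7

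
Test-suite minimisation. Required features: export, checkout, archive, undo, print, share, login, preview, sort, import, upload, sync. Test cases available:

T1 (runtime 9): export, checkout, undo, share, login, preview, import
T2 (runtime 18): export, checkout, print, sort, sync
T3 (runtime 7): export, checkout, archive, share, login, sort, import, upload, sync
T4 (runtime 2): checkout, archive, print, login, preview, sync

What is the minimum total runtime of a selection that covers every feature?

18

T1, T3, T4 cover every feature at runtime 9 + 7 + 2 = 18.
Any cover uses at least 3 test cases; among all covering selections none totals below 18.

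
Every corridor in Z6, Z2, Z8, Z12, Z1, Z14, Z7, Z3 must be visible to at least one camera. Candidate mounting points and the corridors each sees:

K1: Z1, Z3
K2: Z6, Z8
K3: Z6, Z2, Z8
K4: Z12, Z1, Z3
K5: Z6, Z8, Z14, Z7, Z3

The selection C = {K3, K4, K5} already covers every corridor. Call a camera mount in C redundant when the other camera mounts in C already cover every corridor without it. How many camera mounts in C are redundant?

Drop K3: Z2 uncovered — not redundant.
Drop K4: Z12, Z1 uncovered — not redundant.
Drop K5: Z14, Z7 uncovered — not redundant.
None of the camera mounts in C is redundant.

0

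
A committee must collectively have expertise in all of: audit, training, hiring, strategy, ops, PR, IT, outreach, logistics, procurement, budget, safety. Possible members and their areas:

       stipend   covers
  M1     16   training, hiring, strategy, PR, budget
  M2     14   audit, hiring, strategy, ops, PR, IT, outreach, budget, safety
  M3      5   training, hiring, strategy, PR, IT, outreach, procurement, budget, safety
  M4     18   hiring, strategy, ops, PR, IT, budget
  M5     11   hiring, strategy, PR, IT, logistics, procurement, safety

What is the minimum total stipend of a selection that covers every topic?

M2, M3, M5 cover every topic at stipend 14 + 5 + 11 = 30.
Any cover uses at least 3 members; among all covering selections none totals below 30.

30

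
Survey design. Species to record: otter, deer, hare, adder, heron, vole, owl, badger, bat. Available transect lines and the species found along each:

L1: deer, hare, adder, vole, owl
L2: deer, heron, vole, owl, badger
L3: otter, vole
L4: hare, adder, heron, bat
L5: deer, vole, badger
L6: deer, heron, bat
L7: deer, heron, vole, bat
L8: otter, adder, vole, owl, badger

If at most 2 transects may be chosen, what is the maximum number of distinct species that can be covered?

Choosing L2, L4 covers {deer, hare, adder, heron, vole, owl, badger, bat} — 8 species.
No choice of 2 transects does better; here otter is left uncovered.

8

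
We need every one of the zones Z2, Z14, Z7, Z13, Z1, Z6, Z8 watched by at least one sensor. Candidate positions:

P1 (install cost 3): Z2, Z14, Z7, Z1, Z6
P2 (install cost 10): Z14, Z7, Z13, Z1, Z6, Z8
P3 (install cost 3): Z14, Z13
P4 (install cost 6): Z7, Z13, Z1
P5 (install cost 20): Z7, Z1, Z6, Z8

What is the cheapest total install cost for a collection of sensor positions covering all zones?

13

P1, P2 cover every zone at install cost 3 + 10 = 13.
Any cover uses at least 2 sensor positions; among all covering selections none totals below 13.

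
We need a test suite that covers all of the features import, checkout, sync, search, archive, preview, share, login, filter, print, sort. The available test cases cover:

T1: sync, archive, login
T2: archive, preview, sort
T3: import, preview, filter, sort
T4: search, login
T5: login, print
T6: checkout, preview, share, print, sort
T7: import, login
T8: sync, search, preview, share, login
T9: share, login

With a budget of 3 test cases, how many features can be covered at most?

10

Choosing T1, T3, T6 covers {import, checkout, sync, archive, preview, share, login, filter, print, sort} — 10 features.
No choice of 3 test cases does better; here search is left uncovered.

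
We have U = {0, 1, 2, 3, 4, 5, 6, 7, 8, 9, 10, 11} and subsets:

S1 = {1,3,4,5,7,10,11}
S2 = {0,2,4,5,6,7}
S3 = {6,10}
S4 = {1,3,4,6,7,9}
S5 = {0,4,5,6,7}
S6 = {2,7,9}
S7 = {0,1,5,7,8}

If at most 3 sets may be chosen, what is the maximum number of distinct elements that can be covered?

11

Choosing S1, S2, S4 covers {0, 1, 2, 3, 4, 5, 6, 7, 9, 10, 11} — 11 elements.
No choice of 3 sets does better; here 8 is left uncovered.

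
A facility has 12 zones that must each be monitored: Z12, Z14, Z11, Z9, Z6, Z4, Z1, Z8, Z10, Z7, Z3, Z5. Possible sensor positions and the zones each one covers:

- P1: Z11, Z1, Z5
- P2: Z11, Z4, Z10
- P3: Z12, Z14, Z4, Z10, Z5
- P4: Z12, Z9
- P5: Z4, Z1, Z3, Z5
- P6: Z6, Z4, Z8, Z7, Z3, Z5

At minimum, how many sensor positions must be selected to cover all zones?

P1, P3, P4, P6 together cover {Z12, Z14, Z11, Z9, Z6, Z4, Z1, Z8, Z10, Z7, Z3, Z5} — every zone.
No 3 of the 6 sensor positions cover everything (all 20 triples fall short), so 4 is minimum.

4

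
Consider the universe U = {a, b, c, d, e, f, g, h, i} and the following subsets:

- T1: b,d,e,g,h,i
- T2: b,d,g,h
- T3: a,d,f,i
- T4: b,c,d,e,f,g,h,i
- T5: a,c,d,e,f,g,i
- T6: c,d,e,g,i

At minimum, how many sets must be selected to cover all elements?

T1, T5 together cover {a, b, c, d, e, f, g, h, i} — every element.
No single set contains all 9 elements, so 2 is optimal.

2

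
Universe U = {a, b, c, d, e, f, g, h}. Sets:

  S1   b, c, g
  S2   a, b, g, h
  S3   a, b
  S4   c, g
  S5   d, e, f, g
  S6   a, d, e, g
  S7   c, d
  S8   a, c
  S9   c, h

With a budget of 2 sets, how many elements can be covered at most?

7

Choosing S2, S5 covers {a, b, d, e, f, g, h} — 7 elements.
No choice of 2 sets does better; here c is left uncovered.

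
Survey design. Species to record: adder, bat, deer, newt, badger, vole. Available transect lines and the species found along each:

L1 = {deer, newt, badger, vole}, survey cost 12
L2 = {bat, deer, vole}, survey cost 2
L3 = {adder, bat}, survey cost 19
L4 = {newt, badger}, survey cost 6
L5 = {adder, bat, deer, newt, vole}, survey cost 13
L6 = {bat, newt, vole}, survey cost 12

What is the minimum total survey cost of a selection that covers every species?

L4, L5 cover every species at survey cost 6 + 13 = 19.
Any cover uses at least 2 transects; among all covering selections none totals below 19.
Greedy by coverage-per-survey cost would pick L2, L4, L5 for 21 — worse than the optimum 19.

19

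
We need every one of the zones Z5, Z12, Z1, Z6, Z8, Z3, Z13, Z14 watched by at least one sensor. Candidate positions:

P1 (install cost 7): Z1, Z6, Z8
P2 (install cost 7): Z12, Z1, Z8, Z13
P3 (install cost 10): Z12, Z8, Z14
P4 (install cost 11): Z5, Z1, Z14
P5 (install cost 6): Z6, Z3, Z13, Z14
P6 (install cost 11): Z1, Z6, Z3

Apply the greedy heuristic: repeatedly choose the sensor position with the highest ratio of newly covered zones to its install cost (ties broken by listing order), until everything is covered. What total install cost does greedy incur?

Pick 1: P5 adds 4 new (Z6, Z3, Z13, Z14) at install cost 6 (ratio 4/6).
Pick 2: P2 adds 3 new (Z12, Z1, Z8) at install cost 7 (ratio 3/7).
Pick 3: P4 adds 1 new (Z5) at install cost 11 (ratio 1/11).
Greedy total install cost: 6 + 7 + 11 = 24.

24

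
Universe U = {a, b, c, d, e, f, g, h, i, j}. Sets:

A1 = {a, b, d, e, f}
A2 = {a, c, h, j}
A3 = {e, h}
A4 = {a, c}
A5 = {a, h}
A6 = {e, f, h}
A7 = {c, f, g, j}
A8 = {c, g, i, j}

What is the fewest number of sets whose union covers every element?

A1, A2, A8 together cover {a, b, c, d, e, f, g, h, i, j} — every element.
No 2 of the 8 sets cover everything (all 28 pairs fall short), so 3 is minimum.

3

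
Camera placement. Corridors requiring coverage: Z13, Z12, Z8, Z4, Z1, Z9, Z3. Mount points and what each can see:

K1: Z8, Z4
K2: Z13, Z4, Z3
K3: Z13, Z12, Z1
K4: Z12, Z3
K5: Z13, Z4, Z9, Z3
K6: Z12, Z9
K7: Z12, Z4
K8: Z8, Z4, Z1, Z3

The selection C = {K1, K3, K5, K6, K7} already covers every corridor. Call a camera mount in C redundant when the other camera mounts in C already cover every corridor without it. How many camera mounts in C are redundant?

Drop K1: Z8 uncovered — not redundant.
Drop K3: Z1 uncovered — not redundant.
Drop K5: Z3 uncovered — not redundant.
Drop K6: the rest still cover every corridor — redundant.
Drop K7: the rest still cover every corridor — redundant.
2 redundant: K6, K7.

2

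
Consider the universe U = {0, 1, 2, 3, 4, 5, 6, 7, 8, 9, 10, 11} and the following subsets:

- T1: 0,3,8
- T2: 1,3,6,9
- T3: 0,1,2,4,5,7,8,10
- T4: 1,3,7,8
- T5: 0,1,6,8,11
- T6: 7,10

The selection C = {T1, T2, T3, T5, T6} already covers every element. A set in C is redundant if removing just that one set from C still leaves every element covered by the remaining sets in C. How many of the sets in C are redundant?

2

Drop T1: the rest still cover every element — redundant.
Drop T2: 9 uncovered — not redundant.
Drop T3: 2, 4, 5 uncovered — not redundant.
Drop T5: 11 uncovered — not redundant.
Drop T6: the rest still cover every element — redundant.
2 redundant: T1, T6.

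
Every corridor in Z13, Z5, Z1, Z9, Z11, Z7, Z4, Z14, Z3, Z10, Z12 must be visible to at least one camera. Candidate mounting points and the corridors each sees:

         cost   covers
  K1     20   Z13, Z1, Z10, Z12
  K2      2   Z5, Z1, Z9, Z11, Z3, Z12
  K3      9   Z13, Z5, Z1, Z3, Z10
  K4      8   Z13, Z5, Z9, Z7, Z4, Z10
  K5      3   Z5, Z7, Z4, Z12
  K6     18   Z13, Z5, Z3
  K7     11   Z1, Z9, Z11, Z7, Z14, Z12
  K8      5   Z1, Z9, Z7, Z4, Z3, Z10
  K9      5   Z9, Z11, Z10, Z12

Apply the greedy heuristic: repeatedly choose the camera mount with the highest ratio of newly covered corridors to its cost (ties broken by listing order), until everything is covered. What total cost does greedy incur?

Pick 1: K2 adds 6 new (Z5, Z1, Z9, Z11, Z3, Z12) at cost 2 (ratio 6/2).
Pick 2: K5 adds 2 new (Z7, Z4) at cost 3 (ratio 2/3).
Pick 3: K4 adds 2 new (Z13, Z10) at cost 8 (ratio 2/8).
Pick 4: K7 adds 1 new (Z14) at cost 11 (ratio 1/11).
Greedy total cost: 2 + 3 + 8 + 11 = 24. (The true optimum is 21, so greedy overshoots here.)

24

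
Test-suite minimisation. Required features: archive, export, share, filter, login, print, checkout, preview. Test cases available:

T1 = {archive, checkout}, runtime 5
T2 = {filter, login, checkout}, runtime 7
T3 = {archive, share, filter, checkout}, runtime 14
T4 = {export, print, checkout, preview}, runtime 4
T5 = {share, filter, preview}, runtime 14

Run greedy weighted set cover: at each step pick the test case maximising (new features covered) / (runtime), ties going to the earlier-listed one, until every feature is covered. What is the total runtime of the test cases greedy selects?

30

Pick 1: T4 adds 4 new (export, print, checkout, preview) at runtime 4 (ratio 4/4).
Pick 2: T2 adds 2 new (filter, login) at runtime 7 (ratio 2/7).
Pick 3: T1 adds 1 new (archive) at runtime 5 (ratio 1/5).
Pick 4: T3 adds 1 new (share) at runtime 14 (ratio 1/14).
Greedy total runtime: 4 + 7 + 5 + 14 = 30. (The true optimum is 25, so greedy overshoots here.)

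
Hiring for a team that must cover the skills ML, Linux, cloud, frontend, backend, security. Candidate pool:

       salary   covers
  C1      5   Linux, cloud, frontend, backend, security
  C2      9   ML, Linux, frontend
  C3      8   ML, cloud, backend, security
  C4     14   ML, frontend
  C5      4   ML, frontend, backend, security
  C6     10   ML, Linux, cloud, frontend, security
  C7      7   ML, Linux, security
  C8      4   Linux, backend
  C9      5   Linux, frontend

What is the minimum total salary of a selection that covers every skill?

9

C1, C5 cover every skill at salary 5 + 4 = 9.
Any cover uses at least 2 candidates; among all covering selections none totals below 9.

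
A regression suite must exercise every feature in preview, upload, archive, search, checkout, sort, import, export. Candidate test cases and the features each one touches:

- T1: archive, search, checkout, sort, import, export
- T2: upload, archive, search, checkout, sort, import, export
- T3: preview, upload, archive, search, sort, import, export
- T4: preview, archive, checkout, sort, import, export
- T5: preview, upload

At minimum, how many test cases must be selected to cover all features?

2

T1, T3 together cover {preview, upload, archive, search, checkout, sort, import, export} — every feature.
No single test case contains all 8 features, so 2 is optimal.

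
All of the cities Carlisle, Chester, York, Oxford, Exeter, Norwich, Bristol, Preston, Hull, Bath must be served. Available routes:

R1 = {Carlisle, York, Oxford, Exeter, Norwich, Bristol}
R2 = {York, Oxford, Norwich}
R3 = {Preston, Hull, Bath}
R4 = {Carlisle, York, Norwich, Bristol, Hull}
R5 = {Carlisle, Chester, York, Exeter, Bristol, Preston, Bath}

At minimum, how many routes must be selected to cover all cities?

3

R1, R3, R5 together cover {Carlisle, Chester, York, Oxford, Exeter, Norwich, Bristol, Preston, Hull, Bath} — every city.
No 2 of the 5 routes cover everything (all 10 pairs fall short), so 3 is minimum.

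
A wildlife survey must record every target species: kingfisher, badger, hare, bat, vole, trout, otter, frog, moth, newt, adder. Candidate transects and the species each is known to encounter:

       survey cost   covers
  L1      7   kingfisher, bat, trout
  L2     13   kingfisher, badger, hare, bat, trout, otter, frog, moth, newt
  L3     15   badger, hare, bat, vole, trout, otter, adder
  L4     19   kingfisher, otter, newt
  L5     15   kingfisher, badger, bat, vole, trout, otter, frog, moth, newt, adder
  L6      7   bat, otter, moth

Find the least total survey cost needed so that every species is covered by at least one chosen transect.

28

L2, L3 cover every species at survey cost 13 + 15 = 28.
Any cover uses at least 2 transects; among all covering selections none totals below 28.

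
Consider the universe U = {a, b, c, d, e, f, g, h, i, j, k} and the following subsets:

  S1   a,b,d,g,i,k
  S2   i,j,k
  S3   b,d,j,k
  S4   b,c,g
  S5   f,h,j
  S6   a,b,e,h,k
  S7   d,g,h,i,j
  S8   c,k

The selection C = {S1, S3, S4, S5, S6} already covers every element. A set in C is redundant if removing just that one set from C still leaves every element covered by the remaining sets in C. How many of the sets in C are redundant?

Drop S1: i uncovered — not redundant.
Drop S3: the rest still cover every element — redundant.
Drop S4: c uncovered — not redundant.
Drop S5: f uncovered — not redundant.
Drop S6: e uncovered — not redundant.
1 redundant: S3.

1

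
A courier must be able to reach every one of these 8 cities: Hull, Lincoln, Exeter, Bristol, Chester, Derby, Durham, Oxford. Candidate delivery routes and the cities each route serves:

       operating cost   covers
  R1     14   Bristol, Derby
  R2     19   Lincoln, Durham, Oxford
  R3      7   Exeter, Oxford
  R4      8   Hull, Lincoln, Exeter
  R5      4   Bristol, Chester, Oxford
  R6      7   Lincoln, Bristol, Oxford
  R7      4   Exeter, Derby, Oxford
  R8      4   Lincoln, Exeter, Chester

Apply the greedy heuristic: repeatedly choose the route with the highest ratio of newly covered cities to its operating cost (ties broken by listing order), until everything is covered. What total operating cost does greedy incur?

Pick 1: R5 adds 3 new (Bristol, Chester, Oxford) at operating cost 4 (ratio 3/4).
Pick 2: R7 adds 2 new (Exeter, Derby) at operating cost 4 (ratio 2/4).
Pick 3: R4 adds 2 new (Hull, Lincoln) at operating cost 8 (ratio 2/8).
Pick 4: R2 adds 1 new (Durham) at operating cost 19 (ratio 1/19).
Greedy total operating cost: 4 + 4 + 8 + 19 = 35.

35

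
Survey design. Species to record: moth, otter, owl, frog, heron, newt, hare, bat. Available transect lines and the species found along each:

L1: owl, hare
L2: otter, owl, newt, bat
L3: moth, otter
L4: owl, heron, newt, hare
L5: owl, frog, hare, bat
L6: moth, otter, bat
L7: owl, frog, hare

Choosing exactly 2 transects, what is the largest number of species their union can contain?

Choosing L4, L6 covers {moth, otter, owl, heron, newt, hare, bat} — 7 species.
No choice of 2 transects does better; here frog is left uncovered.

7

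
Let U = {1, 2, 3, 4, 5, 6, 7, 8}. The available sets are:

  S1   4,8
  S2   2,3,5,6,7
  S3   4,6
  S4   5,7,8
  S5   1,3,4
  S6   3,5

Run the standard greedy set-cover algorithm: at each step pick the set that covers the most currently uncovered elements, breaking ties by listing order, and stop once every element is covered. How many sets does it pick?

3

Pick 1: S2 covers 5 new elements (2, 3, 5, 6, 7).
Pick 2: S1 covers 2 new elements (4, 8).
Pick 3: S5 covers 1 new elements (1).
Greedy uses 3 sets.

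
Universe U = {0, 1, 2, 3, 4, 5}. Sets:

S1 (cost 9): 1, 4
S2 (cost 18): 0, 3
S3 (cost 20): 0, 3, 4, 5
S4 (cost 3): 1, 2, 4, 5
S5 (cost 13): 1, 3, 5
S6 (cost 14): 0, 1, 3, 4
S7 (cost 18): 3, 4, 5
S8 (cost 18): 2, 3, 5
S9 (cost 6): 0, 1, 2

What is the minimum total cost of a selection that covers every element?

17

S4, S6 cover every element at cost 3 + 14 = 17.
Any cover uses at least 2 sets; among all covering selections none totals below 17.
Greedy by coverage-per-cost would pick S4, S9, S5 for 22 — worse than the optimum 17.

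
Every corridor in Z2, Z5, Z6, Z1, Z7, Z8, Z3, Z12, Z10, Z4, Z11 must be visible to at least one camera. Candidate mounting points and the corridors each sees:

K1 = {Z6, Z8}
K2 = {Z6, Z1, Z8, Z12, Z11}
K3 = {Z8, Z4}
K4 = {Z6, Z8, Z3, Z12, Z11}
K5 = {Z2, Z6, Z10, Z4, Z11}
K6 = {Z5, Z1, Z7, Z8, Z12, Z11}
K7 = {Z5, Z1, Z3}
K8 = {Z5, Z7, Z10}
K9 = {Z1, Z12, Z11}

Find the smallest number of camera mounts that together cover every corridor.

K4, K5, K6 together cover {Z2, Z5, Z6, Z1, Z7, Z8, Z3, Z12, Z10, Z4, Z11} — every corridor.
No 2 of the 9 camera mounts cover everything (all 36 pairs fall short), so 3 is minimum.

3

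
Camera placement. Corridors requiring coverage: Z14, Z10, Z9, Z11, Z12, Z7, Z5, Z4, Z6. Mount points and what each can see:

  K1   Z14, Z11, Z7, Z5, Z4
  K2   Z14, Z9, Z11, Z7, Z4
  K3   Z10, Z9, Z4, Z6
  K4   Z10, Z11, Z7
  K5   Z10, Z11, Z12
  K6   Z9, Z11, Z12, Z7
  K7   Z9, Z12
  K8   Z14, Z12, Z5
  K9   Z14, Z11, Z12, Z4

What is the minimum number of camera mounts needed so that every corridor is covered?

K1, K3, K5 together cover {Z14, Z10, Z9, Z11, Z12, Z7, Z5, Z4, Z6} — every corridor.
No 2 of the 9 camera mounts cover everything (all 36 pairs fall short), so 3 is minimum.

3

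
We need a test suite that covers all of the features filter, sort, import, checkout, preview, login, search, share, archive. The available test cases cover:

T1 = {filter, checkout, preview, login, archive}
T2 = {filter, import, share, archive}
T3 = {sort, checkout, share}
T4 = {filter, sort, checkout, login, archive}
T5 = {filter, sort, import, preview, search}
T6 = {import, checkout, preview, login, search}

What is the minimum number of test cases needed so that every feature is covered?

T1, T2, T5 together cover {filter, sort, import, checkout, preview, login, search, share, archive} — every feature.
No 2 of the 6 test cases cover everything (all 15 pairs fall short), so 3 is minimum.

3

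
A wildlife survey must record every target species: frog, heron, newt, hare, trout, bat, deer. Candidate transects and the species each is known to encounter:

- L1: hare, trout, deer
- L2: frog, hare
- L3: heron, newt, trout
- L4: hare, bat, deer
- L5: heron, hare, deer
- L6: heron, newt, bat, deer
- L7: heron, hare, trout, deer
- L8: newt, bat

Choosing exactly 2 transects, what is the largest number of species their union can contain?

6

Choosing L1, L6 covers {heron, newt, hare, trout, bat, deer} — 6 species.
No choice of 2 transects does better; here frog is left uncovered.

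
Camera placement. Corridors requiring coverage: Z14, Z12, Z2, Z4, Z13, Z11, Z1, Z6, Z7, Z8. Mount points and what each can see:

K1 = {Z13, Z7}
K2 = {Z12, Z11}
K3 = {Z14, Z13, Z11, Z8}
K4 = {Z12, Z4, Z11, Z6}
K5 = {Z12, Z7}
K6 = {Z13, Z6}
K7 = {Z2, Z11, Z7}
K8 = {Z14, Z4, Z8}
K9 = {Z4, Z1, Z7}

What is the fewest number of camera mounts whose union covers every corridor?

4

K3, K4, K7, K9 together cover {Z14, Z12, Z2, Z4, Z13, Z11, Z1, Z6, Z7, Z8} — every corridor.
No 3 of the 9 camera mounts cover everything (all 84 triples fall short), so 4 is minimum.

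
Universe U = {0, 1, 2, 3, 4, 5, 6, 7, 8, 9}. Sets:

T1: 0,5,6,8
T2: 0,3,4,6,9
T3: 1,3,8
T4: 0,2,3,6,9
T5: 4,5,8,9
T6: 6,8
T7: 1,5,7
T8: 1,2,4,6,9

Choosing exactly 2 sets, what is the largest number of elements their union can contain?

Choosing T1, T8 covers {0, 1, 2, 4, 5, 6, 8, 9} — 8 elements.
No choice of 2 sets does better; here 3, 7 are left uncovered.

8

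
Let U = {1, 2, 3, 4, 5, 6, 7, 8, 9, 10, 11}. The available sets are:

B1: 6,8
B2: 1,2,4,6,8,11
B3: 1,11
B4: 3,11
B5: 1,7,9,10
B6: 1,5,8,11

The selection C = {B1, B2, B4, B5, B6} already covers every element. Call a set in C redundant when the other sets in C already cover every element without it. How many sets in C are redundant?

Drop B1: the rest still cover every element — redundant.
Drop B2: 2, 4 uncovered — not redundant.
Drop B4: 3 uncovered — not redundant.
Drop B5: 7, 9, 10 uncovered — not redundant.
Drop B6: 5 uncovered — not redundant.
1 redundant: B1.

1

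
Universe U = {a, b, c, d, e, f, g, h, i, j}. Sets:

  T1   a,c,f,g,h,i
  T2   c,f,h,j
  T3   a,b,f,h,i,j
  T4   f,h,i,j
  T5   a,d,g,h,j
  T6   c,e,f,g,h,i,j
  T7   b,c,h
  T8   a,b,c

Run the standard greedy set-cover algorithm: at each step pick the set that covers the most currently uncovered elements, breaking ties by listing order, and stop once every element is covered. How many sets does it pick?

Pick 1: T6 covers 7 new elements (c, e, f, g, h, i, j).
Pick 2: T3 covers 2 new elements (a, b).
Pick 3: T5 covers 1 new elements (d).
Greedy uses 3 sets.

3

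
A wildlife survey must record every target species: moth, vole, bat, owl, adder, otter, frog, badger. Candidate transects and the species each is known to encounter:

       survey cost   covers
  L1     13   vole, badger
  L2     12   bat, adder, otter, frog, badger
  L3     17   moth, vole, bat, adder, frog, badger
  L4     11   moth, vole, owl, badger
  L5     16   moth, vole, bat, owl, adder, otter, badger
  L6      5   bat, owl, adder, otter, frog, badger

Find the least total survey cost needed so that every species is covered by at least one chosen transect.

L4, L6 cover every species at survey cost 11 + 5 = 16.
Any cover uses at least 2 transects; among all covering selections none totals below 16.

16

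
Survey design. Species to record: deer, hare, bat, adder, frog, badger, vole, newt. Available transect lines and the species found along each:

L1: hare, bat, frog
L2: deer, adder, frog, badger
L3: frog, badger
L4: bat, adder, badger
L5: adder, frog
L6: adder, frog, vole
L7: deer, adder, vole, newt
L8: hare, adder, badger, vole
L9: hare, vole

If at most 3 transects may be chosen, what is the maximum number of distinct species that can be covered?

Choosing L1, L2, L7 covers {deer, hare, bat, adder, frog, badger, vole, newt} — 8 species.
That is all 8 species.

8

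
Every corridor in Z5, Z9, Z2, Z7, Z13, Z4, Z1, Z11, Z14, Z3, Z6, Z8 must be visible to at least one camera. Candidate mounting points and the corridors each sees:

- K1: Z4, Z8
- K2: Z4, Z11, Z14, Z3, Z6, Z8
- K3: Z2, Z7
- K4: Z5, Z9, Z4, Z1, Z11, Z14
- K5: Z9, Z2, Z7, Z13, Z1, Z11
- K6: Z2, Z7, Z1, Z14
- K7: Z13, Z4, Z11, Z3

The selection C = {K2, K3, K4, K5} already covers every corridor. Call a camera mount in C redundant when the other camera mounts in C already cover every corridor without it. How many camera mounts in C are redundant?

Drop K2: Z3, Z6, Z8 uncovered — not redundant.
Drop K3: the rest still cover every corridor — redundant.
Drop K4: Z5 uncovered — not redundant.
Drop K5: Z13 uncovered — not redundant.
1 redundant: K3.

1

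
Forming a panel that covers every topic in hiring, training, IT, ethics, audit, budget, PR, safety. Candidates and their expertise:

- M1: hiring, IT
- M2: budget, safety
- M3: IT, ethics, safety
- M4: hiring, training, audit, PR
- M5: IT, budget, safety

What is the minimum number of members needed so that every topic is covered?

3

M2, M3, M4 together cover {hiring, training, IT, ethics, audit, budget, PR, safety} — every topic.
No 2 of the 5 members cover everything (all 10 pairs fall short), so 3 is minimum.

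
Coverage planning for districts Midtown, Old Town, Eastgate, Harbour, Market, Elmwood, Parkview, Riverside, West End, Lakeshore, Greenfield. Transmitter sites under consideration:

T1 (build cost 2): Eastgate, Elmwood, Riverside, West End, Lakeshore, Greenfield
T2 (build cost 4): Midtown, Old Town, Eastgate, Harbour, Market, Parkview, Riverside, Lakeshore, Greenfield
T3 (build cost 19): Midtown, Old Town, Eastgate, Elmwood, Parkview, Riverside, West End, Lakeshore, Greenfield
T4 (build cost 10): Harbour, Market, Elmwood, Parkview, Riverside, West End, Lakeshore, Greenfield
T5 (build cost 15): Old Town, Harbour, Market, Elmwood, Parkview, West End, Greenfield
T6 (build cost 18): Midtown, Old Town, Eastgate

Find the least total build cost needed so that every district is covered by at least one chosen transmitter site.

6

T1, T2 cover every district at build cost 2 + 4 = 6.
Any cover uses at least 2 transmitter sites; among all covering selections none totals below 6.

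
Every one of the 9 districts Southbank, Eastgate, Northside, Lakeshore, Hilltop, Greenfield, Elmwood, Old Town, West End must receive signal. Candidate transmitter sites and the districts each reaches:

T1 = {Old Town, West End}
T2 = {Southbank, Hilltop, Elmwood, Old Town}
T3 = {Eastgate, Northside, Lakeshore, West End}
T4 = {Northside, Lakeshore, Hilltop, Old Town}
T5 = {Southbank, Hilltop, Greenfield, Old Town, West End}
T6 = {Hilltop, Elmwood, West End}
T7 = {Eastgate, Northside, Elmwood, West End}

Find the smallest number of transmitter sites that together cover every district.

T2, T3, T5 together cover {Southbank, Eastgate, Northside, Lakeshore, Hilltop, Greenfield, Elmwood, Old Town, West End} — every district.
No 2 of the 7 transmitter sites cover everything (all 21 pairs fall short), so 3 is minimum.

3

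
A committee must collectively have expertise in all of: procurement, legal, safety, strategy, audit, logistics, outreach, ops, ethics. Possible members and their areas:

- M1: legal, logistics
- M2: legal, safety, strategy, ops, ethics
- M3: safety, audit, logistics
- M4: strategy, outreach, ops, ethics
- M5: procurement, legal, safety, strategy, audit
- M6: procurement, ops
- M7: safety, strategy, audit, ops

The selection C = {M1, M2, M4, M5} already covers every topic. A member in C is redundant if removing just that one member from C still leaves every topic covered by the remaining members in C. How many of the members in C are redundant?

Drop M1: logistics uncovered — not redundant.
Drop M2: the rest still cover every topic — redundant.
Drop M4: outreach uncovered — not redundant.
Drop M5: procurement, audit uncovered — not redundant.
1 redundant: M2.

1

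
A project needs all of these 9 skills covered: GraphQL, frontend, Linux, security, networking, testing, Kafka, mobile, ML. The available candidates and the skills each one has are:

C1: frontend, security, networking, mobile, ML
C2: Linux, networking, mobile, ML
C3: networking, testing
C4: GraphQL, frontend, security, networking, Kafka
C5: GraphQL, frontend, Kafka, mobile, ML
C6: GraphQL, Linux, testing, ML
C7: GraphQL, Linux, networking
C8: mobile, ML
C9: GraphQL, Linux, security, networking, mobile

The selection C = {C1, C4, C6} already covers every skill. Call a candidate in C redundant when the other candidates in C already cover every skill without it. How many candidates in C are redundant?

Drop C1: mobile uncovered — not redundant.
Drop C4: Kafka uncovered — not redundant.
Drop C6: Linux, testing uncovered — not redundant.
None of the candidates in C is redundant.

0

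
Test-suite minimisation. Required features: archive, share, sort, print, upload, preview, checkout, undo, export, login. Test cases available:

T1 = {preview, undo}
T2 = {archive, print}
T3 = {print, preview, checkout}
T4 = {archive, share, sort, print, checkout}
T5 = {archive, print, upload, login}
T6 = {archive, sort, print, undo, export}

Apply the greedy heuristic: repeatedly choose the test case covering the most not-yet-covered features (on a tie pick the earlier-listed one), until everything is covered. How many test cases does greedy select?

Pick 1: T4 covers 5 new features (archive, share, sort, print, checkout).
Pick 2: T1 covers 2 new features (preview, undo).
Pick 3: T5 covers 2 new features (upload, login).
Pick 4: T6 covers 1 new features (export).
Greedy uses 4 test cases.

4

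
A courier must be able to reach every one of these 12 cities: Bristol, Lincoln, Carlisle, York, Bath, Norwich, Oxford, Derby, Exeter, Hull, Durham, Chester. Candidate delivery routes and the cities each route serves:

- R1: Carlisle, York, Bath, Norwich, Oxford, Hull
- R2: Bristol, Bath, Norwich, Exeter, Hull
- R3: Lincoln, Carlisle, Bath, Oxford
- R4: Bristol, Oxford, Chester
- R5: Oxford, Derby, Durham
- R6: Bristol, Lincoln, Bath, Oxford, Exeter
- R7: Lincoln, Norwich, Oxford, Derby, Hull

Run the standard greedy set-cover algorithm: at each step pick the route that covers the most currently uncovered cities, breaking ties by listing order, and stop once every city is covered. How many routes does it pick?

4

Pick 1: R1 covers 6 new cities (Carlisle, York, Bath, Norwich, Oxford, Hull).
Pick 2: R6 covers 3 new cities (Bristol, Lincoln, Exeter).
Pick 3: R5 covers 2 new cities (Derby, Durham).
Pick 4: R4 covers 1 new cities (Chester).
Greedy uses 4 routes.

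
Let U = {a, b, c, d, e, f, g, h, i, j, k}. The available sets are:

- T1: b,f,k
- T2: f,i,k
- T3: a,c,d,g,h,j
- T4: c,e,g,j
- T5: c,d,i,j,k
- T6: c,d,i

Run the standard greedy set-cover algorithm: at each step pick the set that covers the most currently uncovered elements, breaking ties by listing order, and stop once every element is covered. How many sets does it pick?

Pick 1: T3 covers 6 new elements (a, c, d, g, h, j).
Pick 2: T1 covers 3 new elements (b, f, k).
Pick 3: T2 covers 1 new elements (i).
Pick 4: T4 covers 1 new elements (e).
Greedy uses 4 sets.

4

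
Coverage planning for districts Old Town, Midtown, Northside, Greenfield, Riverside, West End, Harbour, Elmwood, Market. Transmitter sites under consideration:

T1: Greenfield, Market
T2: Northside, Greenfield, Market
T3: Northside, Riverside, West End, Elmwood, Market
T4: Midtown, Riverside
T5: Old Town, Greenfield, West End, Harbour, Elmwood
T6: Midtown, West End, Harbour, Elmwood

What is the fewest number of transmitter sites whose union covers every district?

3

T2, T4, T5 together cover {Old Town, Midtown, Northside, Greenfield, Riverside, West End, Harbour, Elmwood, Market} — every district.
No 2 of the 6 transmitter sites cover everything (all 15 pairs fall short), so 3 is minimum.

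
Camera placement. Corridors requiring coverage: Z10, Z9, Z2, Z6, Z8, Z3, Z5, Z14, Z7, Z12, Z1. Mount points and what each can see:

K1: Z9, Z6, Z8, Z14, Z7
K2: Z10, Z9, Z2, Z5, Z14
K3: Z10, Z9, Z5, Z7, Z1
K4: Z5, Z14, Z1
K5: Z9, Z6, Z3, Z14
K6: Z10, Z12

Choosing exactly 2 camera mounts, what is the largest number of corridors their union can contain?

Choosing K1, K2 covers {Z10, Z9, Z2, Z6, Z8, Z5, Z14, Z7} — 8 corridors.
No choice of 2 camera mounts does better; here Z3, Z12, Z1 are left uncovered.

8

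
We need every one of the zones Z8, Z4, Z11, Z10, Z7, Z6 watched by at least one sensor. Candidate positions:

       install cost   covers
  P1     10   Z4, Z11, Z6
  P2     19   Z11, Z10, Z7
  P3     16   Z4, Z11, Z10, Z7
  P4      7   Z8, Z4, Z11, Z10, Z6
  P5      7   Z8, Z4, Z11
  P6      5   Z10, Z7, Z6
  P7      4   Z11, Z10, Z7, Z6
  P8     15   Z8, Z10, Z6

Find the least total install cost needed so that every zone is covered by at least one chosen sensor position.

P4, P7 cover every zone at install cost 7 + 4 = 11.
Any cover uses at least 2 sensor positions; among all covering selections none totals below 11.

11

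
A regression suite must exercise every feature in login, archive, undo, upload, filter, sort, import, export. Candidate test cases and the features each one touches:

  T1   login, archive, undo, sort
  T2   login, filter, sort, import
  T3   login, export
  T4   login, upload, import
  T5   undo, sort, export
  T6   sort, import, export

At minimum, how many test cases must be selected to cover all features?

T1, T2, T3, T4 together cover {login, archive, undo, upload, filter, sort, import, export} — every feature.
No 3 of the 6 test cases cover everything (all 20 triples fall short), so 4 is minimum.

4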